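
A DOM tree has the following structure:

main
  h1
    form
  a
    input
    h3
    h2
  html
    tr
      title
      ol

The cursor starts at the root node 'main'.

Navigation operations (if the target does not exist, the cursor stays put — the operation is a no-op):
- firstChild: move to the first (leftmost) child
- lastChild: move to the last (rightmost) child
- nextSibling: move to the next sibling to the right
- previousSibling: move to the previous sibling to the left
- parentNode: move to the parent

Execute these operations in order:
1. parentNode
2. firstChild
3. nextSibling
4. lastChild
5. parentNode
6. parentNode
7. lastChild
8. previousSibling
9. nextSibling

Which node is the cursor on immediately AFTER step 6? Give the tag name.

After 1 (parentNode): main (no-op, stayed)
After 2 (firstChild): h1
After 3 (nextSibling): a
After 4 (lastChild): h2
After 5 (parentNode): a
After 6 (parentNode): main

Answer: main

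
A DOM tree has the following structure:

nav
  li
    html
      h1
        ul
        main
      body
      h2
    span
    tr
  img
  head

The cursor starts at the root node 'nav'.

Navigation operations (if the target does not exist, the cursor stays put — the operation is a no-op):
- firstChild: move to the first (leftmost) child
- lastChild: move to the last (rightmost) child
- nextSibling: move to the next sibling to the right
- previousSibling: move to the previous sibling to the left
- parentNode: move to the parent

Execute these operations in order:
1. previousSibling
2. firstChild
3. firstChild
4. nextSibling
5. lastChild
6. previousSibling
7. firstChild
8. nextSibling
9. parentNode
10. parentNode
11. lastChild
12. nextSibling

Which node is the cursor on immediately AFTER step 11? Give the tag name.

After 1 (previousSibling): nav (no-op, stayed)
After 2 (firstChild): li
After 3 (firstChild): html
After 4 (nextSibling): span
After 5 (lastChild): span (no-op, stayed)
After 6 (previousSibling): html
After 7 (firstChild): h1
After 8 (nextSibling): body
After 9 (parentNode): html
After 10 (parentNode): li
After 11 (lastChild): tr

Answer: tr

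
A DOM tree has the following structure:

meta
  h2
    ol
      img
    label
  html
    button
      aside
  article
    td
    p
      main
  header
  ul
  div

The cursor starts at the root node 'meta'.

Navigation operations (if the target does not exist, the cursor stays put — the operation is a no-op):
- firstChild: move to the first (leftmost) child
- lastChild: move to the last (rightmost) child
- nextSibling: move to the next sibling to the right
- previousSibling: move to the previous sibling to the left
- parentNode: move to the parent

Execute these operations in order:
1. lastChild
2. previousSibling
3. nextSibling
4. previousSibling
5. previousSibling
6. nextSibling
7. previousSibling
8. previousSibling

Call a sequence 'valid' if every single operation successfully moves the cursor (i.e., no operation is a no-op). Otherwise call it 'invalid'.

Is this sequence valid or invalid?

Answer: valid

Derivation:
After 1 (lastChild): div
After 2 (previousSibling): ul
After 3 (nextSibling): div
After 4 (previousSibling): ul
After 5 (previousSibling): header
After 6 (nextSibling): ul
After 7 (previousSibling): header
After 8 (previousSibling): article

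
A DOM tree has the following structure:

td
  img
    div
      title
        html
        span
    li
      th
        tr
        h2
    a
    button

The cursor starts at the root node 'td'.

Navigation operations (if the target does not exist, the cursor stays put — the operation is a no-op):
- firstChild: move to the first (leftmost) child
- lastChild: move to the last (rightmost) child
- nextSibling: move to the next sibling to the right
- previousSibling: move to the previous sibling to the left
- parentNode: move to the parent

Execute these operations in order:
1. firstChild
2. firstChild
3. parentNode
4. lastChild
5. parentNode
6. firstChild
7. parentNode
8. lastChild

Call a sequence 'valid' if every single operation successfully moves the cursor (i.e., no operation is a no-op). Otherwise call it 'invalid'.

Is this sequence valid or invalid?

Answer: valid

Derivation:
After 1 (firstChild): img
After 2 (firstChild): div
After 3 (parentNode): img
After 4 (lastChild): button
After 5 (parentNode): img
After 6 (firstChild): div
After 7 (parentNode): img
After 8 (lastChild): button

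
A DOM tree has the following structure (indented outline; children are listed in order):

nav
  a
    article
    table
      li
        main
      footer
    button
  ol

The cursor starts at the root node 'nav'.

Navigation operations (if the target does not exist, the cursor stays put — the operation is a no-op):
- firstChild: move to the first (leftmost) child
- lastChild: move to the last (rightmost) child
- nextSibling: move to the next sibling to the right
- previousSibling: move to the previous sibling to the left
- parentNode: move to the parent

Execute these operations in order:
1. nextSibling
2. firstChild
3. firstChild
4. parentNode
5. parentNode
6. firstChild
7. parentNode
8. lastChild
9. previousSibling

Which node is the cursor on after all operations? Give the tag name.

Answer: a

Derivation:
After 1 (nextSibling): nav (no-op, stayed)
After 2 (firstChild): a
After 3 (firstChild): article
After 4 (parentNode): a
After 5 (parentNode): nav
After 6 (firstChild): a
After 7 (parentNode): nav
After 8 (lastChild): ol
After 9 (previousSibling): a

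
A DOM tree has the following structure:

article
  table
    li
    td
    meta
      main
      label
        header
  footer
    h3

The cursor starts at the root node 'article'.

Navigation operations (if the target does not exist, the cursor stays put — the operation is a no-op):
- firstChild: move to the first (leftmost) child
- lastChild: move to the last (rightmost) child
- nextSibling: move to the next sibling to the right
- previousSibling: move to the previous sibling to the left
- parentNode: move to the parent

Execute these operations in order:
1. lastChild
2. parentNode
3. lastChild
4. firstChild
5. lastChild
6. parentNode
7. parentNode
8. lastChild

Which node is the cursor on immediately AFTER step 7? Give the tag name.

After 1 (lastChild): footer
After 2 (parentNode): article
After 3 (lastChild): footer
After 4 (firstChild): h3
After 5 (lastChild): h3 (no-op, stayed)
After 6 (parentNode): footer
After 7 (parentNode): article

Answer: article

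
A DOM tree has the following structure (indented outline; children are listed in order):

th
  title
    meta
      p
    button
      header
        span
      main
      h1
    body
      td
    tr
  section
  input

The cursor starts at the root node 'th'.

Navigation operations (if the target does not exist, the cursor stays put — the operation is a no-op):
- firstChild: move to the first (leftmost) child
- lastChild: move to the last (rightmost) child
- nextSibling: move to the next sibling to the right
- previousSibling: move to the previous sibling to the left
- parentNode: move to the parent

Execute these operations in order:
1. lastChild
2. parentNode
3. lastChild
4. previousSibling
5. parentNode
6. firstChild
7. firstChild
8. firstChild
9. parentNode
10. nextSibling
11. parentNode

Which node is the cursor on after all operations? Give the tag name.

Answer: title

Derivation:
After 1 (lastChild): input
After 2 (parentNode): th
After 3 (lastChild): input
After 4 (previousSibling): section
After 5 (parentNode): th
After 6 (firstChild): title
After 7 (firstChild): meta
After 8 (firstChild): p
After 9 (parentNode): meta
After 10 (nextSibling): button
After 11 (parentNode): title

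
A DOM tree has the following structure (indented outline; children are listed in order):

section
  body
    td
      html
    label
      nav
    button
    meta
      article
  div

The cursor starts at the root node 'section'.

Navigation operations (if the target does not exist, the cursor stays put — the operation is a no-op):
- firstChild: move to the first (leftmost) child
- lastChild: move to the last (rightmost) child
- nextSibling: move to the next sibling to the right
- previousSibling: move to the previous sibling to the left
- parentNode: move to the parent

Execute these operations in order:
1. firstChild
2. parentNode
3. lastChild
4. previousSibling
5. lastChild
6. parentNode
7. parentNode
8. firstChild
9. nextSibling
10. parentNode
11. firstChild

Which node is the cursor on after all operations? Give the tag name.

Answer: body

Derivation:
After 1 (firstChild): body
After 2 (parentNode): section
After 3 (lastChild): div
After 4 (previousSibling): body
After 5 (lastChild): meta
After 6 (parentNode): body
After 7 (parentNode): section
After 8 (firstChild): body
After 9 (nextSibling): div
After 10 (parentNode): section
After 11 (firstChild): body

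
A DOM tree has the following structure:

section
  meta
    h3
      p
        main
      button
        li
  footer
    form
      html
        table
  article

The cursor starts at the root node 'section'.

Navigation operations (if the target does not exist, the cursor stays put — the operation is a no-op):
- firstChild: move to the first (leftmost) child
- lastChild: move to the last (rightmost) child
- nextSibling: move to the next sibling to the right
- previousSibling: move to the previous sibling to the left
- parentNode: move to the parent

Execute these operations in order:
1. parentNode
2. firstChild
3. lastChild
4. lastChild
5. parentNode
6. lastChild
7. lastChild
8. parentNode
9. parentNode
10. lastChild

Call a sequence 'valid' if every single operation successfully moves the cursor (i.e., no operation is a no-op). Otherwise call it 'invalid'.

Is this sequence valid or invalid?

After 1 (parentNode): section (no-op, stayed)
After 2 (firstChild): meta
After 3 (lastChild): h3
After 4 (lastChild): button
After 5 (parentNode): h3
After 6 (lastChild): button
After 7 (lastChild): li
After 8 (parentNode): button
After 9 (parentNode): h3
After 10 (lastChild): button

Answer: invalid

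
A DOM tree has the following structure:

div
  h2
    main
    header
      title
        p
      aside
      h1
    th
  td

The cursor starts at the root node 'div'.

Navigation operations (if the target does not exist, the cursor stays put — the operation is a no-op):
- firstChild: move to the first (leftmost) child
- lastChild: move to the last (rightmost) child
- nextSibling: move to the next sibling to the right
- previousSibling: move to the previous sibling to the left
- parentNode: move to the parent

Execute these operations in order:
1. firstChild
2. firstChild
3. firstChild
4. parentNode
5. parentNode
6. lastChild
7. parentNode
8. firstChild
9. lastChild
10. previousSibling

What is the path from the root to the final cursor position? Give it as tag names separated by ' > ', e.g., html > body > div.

After 1 (firstChild): h2
After 2 (firstChild): main
After 3 (firstChild): main (no-op, stayed)
After 4 (parentNode): h2
After 5 (parentNode): div
After 6 (lastChild): td
After 7 (parentNode): div
After 8 (firstChild): h2
After 9 (lastChild): th
After 10 (previousSibling): header

Answer: div > h2 > header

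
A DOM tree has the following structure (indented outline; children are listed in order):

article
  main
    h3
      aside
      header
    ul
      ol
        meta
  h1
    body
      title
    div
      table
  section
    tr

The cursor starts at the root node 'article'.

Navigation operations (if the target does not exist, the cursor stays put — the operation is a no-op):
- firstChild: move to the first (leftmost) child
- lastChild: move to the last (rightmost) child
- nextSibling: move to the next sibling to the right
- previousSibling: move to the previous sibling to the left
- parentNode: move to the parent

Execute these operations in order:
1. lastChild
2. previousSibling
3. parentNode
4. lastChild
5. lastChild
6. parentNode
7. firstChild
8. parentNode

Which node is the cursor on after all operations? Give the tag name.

Answer: section

Derivation:
After 1 (lastChild): section
After 2 (previousSibling): h1
After 3 (parentNode): article
After 4 (lastChild): section
After 5 (lastChild): tr
After 6 (parentNode): section
After 7 (firstChild): tr
After 8 (parentNode): section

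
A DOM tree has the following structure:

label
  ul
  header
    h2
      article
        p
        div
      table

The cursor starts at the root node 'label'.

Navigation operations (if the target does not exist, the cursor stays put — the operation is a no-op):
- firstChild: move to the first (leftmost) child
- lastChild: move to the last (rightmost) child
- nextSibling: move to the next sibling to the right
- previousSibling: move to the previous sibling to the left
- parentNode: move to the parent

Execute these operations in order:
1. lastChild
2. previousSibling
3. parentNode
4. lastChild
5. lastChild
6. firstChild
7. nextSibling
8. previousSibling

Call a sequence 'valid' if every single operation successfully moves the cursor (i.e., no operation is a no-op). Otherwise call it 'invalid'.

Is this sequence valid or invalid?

Answer: valid

Derivation:
After 1 (lastChild): header
After 2 (previousSibling): ul
After 3 (parentNode): label
After 4 (lastChild): header
After 5 (lastChild): h2
After 6 (firstChild): article
After 7 (nextSibling): table
After 8 (previousSibling): article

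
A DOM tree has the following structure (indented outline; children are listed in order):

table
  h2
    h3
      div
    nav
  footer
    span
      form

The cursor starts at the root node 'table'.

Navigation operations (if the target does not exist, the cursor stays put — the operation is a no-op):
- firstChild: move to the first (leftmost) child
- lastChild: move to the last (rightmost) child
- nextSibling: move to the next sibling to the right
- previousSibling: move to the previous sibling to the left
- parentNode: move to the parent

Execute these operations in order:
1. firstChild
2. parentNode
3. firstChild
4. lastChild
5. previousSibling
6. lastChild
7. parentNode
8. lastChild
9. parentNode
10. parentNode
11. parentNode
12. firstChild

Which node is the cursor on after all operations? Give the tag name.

After 1 (firstChild): h2
After 2 (parentNode): table
After 3 (firstChild): h2
After 4 (lastChild): nav
After 5 (previousSibling): h3
After 6 (lastChild): div
After 7 (parentNode): h3
After 8 (lastChild): div
After 9 (parentNode): h3
After 10 (parentNode): h2
After 11 (parentNode): table
After 12 (firstChild): h2

Answer: h2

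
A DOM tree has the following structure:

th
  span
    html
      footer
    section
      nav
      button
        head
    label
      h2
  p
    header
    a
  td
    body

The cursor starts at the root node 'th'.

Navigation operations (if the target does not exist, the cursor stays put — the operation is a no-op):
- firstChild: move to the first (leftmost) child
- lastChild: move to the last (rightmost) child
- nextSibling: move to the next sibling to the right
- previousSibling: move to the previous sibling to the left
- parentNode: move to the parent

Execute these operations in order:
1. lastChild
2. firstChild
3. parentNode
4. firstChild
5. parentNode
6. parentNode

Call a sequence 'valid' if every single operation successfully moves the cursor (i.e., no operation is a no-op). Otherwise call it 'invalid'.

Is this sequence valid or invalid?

Answer: valid

Derivation:
After 1 (lastChild): td
After 2 (firstChild): body
After 3 (parentNode): td
After 4 (firstChild): body
After 5 (parentNode): td
After 6 (parentNode): th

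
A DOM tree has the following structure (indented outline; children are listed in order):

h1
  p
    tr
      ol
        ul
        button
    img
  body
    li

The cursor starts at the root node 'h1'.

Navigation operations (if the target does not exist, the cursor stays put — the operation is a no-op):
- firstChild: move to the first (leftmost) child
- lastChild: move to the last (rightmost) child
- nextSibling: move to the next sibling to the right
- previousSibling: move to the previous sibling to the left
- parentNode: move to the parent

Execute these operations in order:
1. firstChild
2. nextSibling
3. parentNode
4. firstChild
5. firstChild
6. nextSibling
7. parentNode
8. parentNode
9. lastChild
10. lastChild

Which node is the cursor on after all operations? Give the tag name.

Answer: li

Derivation:
After 1 (firstChild): p
After 2 (nextSibling): body
After 3 (parentNode): h1
After 4 (firstChild): p
After 5 (firstChild): tr
After 6 (nextSibling): img
After 7 (parentNode): p
After 8 (parentNode): h1
After 9 (lastChild): body
After 10 (lastChild): li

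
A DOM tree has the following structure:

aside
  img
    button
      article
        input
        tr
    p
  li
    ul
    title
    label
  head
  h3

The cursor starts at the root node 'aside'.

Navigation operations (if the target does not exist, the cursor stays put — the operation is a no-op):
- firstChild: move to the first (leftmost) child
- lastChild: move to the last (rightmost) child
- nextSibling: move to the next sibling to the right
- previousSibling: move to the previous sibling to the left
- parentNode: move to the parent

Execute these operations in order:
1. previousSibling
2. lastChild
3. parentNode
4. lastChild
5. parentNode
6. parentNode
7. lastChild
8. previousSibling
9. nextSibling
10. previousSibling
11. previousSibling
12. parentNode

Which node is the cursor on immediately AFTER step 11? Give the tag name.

Answer: li

Derivation:
After 1 (previousSibling): aside (no-op, stayed)
After 2 (lastChild): h3
After 3 (parentNode): aside
After 4 (lastChild): h3
After 5 (parentNode): aside
After 6 (parentNode): aside (no-op, stayed)
After 7 (lastChild): h3
After 8 (previousSibling): head
After 9 (nextSibling): h3
After 10 (previousSibling): head
After 11 (previousSibling): li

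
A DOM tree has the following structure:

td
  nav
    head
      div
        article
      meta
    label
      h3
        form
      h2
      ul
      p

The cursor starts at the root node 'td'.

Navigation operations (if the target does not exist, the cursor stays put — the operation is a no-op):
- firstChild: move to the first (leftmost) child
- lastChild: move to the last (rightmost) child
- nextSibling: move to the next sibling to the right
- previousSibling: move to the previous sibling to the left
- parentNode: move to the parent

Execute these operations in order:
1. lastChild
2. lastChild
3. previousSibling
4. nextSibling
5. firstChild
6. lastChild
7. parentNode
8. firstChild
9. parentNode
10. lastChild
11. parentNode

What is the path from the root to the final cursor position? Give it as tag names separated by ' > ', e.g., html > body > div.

Answer: td > nav > label > h3

Derivation:
After 1 (lastChild): nav
After 2 (lastChild): label
After 3 (previousSibling): head
After 4 (nextSibling): label
After 5 (firstChild): h3
After 6 (lastChild): form
After 7 (parentNode): h3
After 8 (firstChild): form
After 9 (parentNode): h3
After 10 (lastChild): form
After 11 (parentNode): h3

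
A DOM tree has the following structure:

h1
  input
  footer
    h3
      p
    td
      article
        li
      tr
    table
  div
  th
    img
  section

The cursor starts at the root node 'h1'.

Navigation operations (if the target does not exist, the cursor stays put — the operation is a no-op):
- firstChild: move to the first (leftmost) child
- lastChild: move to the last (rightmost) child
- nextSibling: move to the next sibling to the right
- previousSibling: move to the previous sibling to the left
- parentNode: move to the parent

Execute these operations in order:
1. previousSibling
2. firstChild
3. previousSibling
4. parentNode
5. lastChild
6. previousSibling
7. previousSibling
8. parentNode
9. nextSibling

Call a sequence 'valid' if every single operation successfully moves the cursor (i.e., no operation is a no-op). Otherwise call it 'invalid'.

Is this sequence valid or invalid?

Answer: invalid

Derivation:
After 1 (previousSibling): h1 (no-op, stayed)
After 2 (firstChild): input
After 3 (previousSibling): input (no-op, stayed)
After 4 (parentNode): h1
After 5 (lastChild): section
After 6 (previousSibling): th
After 7 (previousSibling): div
After 8 (parentNode): h1
After 9 (nextSibling): h1 (no-op, stayed)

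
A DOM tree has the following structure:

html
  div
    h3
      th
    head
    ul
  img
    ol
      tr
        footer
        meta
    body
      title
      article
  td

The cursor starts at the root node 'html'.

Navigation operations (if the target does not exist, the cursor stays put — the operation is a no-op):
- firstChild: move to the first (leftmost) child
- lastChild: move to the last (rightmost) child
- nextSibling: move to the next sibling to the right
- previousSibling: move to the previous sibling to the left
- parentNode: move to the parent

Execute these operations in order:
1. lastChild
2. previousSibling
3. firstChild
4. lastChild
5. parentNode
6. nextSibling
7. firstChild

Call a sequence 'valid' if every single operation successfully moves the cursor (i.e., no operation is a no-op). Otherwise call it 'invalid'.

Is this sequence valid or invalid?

Answer: valid

Derivation:
After 1 (lastChild): td
After 2 (previousSibling): img
After 3 (firstChild): ol
After 4 (lastChild): tr
After 5 (parentNode): ol
After 6 (nextSibling): body
After 7 (firstChild): title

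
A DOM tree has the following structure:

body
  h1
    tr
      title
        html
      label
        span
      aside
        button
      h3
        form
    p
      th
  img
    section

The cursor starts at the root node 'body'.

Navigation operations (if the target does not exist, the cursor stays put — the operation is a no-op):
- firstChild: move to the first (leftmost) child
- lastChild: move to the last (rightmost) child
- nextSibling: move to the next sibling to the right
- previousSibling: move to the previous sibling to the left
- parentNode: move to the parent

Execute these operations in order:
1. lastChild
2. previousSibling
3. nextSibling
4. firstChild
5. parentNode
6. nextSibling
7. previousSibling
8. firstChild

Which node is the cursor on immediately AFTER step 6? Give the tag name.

After 1 (lastChild): img
After 2 (previousSibling): h1
After 3 (nextSibling): img
After 4 (firstChild): section
After 5 (parentNode): img
After 6 (nextSibling): img (no-op, stayed)

Answer: img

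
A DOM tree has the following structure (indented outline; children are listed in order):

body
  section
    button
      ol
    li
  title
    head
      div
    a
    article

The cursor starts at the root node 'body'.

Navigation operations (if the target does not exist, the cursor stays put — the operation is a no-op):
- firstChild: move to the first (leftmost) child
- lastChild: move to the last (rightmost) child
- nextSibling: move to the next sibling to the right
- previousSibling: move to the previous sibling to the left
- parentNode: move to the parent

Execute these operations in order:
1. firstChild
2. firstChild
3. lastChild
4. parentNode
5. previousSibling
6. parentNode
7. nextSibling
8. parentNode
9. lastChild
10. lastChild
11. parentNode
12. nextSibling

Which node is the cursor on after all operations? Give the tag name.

Answer: title

Derivation:
After 1 (firstChild): section
After 2 (firstChild): button
After 3 (lastChild): ol
After 4 (parentNode): button
After 5 (previousSibling): button (no-op, stayed)
After 6 (parentNode): section
After 7 (nextSibling): title
After 8 (parentNode): body
After 9 (lastChild): title
After 10 (lastChild): article
After 11 (parentNode): title
After 12 (nextSibling): title (no-op, stayed)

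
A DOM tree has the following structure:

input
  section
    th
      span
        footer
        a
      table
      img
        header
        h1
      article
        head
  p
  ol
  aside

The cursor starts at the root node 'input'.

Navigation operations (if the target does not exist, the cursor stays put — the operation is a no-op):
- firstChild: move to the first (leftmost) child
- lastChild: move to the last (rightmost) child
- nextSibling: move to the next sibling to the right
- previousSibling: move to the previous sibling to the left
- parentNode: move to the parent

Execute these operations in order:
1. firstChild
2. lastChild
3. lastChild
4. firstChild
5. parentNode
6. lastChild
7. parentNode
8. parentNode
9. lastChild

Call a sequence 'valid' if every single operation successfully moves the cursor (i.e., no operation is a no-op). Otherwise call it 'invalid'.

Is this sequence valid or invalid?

After 1 (firstChild): section
After 2 (lastChild): th
After 3 (lastChild): article
After 4 (firstChild): head
After 5 (parentNode): article
After 6 (lastChild): head
After 7 (parentNode): article
After 8 (parentNode): th
After 9 (lastChild): article

Answer: valid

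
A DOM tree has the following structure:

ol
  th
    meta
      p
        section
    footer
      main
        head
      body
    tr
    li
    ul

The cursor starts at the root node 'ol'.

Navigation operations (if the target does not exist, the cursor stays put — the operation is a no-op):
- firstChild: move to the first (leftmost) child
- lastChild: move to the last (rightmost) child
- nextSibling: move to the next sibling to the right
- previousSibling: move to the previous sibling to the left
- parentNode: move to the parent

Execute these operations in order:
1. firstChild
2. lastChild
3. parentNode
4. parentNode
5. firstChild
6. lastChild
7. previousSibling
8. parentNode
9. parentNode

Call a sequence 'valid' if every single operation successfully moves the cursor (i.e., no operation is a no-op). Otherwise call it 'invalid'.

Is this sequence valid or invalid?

Answer: valid

Derivation:
After 1 (firstChild): th
After 2 (lastChild): ul
After 3 (parentNode): th
After 4 (parentNode): ol
After 5 (firstChild): th
After 6 (lastChild): ul
After 7 (previousSibling): li
After 8 (parentNode): th
After 9 (parentNode): ol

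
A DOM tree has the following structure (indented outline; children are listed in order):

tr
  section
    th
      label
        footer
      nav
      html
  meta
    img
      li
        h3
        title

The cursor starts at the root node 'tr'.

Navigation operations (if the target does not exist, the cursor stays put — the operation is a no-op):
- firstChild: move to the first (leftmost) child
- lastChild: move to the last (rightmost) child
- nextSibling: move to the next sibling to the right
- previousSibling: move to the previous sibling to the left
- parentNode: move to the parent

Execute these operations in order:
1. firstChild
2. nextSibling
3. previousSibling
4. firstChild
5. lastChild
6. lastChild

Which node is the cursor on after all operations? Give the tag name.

Answer: html

Derivation:
After 1 (firstChild): section
After 2 (nextSibling): meta
After 3 (previousSibling): section
After 4 (firstChild): th
After 5 (lastChild): html
After 6 (lastChild): html (no-op, stayed)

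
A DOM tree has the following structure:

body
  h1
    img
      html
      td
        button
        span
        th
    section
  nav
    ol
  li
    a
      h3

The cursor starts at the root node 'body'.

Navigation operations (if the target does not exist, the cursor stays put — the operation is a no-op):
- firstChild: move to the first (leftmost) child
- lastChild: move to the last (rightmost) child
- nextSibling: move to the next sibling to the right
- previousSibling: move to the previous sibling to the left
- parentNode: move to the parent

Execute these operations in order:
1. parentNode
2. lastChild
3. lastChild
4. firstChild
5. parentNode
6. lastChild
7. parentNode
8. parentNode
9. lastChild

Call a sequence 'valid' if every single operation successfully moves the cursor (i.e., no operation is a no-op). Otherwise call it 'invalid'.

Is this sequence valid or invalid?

Answer: invalid

Derivation:
After 1 (parentNode): body (no-op, stayed)
After 2 (lastChild): li
After 3 (lastChild): a
After 4 (firstChild): h3
After 5 (parentNode): a
After 6 (lastChild): h3
After 7 (parentNode): a
After 8 (parentNode): li
After 9 (lastChild): a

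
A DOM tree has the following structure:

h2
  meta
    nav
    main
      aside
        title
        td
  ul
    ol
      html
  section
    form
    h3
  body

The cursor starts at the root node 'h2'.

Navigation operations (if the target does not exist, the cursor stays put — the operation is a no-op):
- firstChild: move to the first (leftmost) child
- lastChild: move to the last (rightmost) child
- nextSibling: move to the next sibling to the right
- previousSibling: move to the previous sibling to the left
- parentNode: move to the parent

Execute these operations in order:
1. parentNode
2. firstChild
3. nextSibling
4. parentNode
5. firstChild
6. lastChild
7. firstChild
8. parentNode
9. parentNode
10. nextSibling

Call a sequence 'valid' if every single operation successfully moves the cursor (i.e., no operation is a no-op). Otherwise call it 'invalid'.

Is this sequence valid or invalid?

After 1 (parentNode): h2 (no-op, stayed)
After 2 (firstChild): meta
After 3 (nextSibling): ul
After 4 (parentNode): h2
After 5 (firstChild): meta
After 6 (lastChild): main
After 7 (firstChild): aside
After 8 (parentNode): main
After 9 (parentNode): meta
After 10 (nextSibling): ul

Answer: invalid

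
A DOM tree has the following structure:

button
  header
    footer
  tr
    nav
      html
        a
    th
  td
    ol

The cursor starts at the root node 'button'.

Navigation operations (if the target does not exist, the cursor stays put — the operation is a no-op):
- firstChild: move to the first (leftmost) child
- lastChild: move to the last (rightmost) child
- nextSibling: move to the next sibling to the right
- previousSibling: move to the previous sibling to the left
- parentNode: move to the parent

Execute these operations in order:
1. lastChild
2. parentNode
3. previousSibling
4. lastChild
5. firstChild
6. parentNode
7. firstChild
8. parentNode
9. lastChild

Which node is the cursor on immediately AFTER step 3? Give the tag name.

After 1 (lastChild): td
After 2 (parentNode): button
After 3 (previousSibling): button (no-op, stayed)

Answer: button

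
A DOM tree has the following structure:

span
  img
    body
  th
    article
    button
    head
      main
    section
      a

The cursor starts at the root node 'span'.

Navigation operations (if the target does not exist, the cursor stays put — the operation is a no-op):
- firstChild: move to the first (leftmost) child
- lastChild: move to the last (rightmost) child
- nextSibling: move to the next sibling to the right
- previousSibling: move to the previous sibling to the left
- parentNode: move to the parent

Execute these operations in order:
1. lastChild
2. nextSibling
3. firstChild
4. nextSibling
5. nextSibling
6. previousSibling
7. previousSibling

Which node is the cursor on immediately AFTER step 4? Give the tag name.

After 1 (lastChild): th
After 2 (nextSibling): th (no-op, stayed)
After 3 (firstChild): article
After 4 (nextSibling): button

Answer: button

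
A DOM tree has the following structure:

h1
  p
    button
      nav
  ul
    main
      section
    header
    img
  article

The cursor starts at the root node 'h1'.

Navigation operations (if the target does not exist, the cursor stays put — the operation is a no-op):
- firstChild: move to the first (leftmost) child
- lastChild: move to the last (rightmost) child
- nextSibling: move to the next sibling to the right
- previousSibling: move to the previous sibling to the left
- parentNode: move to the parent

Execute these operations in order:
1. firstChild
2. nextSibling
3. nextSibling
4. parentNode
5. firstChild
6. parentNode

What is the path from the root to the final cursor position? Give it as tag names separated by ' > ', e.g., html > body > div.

After 1 (firstChild): p
After 2 (nextSibling): ul
After 3 (nextSibling): article
After 4 (parentNode): h1
After 5 (firstChild): p
After 6 (parentNode): h1

Answer: h1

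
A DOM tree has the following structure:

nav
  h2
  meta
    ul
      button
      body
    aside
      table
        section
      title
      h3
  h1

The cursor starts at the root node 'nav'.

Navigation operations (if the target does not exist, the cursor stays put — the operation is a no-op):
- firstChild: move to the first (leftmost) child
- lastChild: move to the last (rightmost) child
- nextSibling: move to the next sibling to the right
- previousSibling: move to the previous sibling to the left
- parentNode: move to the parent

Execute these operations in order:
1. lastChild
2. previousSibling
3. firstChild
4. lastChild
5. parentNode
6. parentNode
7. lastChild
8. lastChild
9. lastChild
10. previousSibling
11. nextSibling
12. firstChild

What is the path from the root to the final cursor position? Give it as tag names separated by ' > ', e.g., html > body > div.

After 1 (lastChild): h1
After 2 (previousSibling): meta
After 3 (firstChild): ul
After 4 (lastChild): body
After 5 (parentNode): ul
After 6 (parentNode): meta
After 7 (lastChild): aside
After 8 (lastChild): h3
After 9 (lastChild): h3 (no-op, stayed)
After 10 (previousSibling): title
After 11 (nextSibling): h3
After 12 (firstChild): h3 (no-op, stayed)

Answer: nav > meta > aside > h3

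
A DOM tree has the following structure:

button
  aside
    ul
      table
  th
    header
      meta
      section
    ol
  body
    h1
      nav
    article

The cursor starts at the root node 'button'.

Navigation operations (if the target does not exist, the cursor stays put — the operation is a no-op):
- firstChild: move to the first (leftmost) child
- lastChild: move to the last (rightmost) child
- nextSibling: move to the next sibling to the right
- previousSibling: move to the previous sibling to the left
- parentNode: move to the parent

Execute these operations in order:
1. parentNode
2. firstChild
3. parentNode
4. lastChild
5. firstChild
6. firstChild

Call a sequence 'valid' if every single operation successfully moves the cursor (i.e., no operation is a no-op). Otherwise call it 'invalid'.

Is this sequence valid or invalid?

After 1 (parentNode): button (no-op, stayed)
After 2 (firstChild): aside
After 3 (parentNode): button
After 4 (lastChild): body
After 5 (firstChild): h1
After 6 (firstChild): nav

Answer: invalid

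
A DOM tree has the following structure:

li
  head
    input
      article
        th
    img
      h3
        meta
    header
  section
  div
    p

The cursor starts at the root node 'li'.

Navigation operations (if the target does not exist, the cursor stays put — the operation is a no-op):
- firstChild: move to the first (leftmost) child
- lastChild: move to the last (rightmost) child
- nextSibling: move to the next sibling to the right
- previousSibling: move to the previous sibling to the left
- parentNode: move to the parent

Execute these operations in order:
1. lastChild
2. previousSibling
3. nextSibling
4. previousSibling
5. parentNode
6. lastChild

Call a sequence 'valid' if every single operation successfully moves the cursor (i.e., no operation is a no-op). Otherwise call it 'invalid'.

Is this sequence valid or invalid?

After 1 (lastChild): div
After 2 (previousSibling): section
After 3 (nextSibling): div
After 4 (previousSibling): section
After 5 (parentNode): li
After 6 (lastChild): div

Answer: valid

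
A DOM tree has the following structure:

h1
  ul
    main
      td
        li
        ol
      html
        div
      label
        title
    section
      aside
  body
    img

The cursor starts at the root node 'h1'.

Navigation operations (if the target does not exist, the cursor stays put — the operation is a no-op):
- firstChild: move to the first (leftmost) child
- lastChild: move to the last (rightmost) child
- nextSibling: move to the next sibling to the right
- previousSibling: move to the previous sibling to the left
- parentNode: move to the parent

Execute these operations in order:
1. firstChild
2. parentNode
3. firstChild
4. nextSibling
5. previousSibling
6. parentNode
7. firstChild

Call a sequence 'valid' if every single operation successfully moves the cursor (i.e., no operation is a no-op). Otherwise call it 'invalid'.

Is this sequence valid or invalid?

After 1 (firstChild): ul
After 2 (parentNode): h1
After 3 (firstChild): ul
After 4 (nextSibling): body
After 5 (previousSibling): ul
After 6 (parentNode): h1
After 7 (firstChild): ul

Answer: valid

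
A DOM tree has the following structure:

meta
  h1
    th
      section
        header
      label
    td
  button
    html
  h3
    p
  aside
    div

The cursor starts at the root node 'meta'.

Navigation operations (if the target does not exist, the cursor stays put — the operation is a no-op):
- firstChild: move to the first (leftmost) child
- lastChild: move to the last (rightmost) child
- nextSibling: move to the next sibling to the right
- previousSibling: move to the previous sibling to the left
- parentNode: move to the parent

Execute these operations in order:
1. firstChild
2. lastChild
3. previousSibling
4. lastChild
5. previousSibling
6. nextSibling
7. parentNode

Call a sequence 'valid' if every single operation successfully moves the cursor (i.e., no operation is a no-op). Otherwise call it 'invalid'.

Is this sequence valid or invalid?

Answer: valid

Derivation:
After 1 (firstChild): h1
After 2 (lastChild): td
After 3 (previousSibling): th
After 4 (lastChild): label
After 5 (previousSibling): section
After 6 (nextSibling): label
After 7 (parentNode): th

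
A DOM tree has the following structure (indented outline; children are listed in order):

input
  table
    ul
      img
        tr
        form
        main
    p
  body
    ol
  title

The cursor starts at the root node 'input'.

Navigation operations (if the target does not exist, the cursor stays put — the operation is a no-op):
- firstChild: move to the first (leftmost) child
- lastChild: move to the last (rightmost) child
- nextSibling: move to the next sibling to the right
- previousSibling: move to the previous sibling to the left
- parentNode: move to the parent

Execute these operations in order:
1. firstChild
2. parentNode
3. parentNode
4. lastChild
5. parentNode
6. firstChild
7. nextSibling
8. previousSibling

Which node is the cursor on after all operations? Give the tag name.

Answer: table

Derivation:
After 1 (firstChild): table
After 2 (parentNode): input
After 3 (parentNode): input (no-op, stayed)
After 4 (lastChild): title
After 5 (parentNode): input
After 6 (firstChild): table
After 7 (nextSibling): body
After 8 (previousSibling): table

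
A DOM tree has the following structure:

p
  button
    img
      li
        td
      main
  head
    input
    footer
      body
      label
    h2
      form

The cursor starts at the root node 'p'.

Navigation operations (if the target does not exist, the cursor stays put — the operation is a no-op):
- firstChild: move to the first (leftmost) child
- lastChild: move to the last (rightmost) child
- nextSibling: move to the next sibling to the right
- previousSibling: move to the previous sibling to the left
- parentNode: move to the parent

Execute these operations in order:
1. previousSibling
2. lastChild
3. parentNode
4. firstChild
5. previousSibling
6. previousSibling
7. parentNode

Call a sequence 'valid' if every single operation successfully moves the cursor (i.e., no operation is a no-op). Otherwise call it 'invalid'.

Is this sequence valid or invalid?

Answer: invalid

Derivation:
After 1 (previousSibling): p (no-op, stayed)
After 2 (lastChild): head
After 3 (parentNode): p
After 4 (firstChild): button
After 5 (previousSibling): button (no-op, stayed)
After 6 (previousSibling): button (no-op, stayed)
After 7 (parentNode): p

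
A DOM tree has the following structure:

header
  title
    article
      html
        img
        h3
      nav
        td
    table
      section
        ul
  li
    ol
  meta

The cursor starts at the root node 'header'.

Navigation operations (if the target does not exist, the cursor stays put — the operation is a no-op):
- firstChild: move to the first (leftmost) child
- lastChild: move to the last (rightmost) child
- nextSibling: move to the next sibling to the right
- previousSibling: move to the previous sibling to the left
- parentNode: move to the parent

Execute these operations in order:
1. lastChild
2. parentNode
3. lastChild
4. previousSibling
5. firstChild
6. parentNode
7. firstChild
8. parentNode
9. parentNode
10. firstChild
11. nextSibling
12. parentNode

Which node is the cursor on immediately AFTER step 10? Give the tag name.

Answer: title

Derivation:
After 1 (lastChild): meta
After 2 (parentNode): header
After 3 (lastChild): meta
After 4 (previousSibling): li
After 5 (firstChild): ol
After 6 (parentNode): li
After 7 (firstChild): ol
After 8 (parentNode): li
After 9 (parentNode): header
After 10 (firstChild): title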